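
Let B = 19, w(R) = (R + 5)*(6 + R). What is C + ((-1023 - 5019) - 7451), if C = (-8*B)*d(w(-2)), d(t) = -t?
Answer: -11669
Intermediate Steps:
w(R) = (5 + R)*(6 + R)
C = 1824 (C = (-8*19)*(-(30 + (-2)**2 + 11*(-2))) = -(-152)*(30 + 4 - 22) = -(-152)*12 = -152*(-12) = 1824)
C + ((-1023 - 5019) - 7451) = 1824 + ((-1023 - 5019) - 7451) = 1824 + (-6042 - 7451) = 1824 - 13493 = -11669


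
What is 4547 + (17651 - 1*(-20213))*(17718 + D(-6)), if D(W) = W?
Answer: 670651715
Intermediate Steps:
4547 + (17651 - 1*(-20213))*(17718 + D(-6)) = 4547 + (17651 - 1*(-20213))*(17718 - 6) = 4547 + (17651 + 20213)*17712 = 4547 + 37864*17712 = 4547 + 670647168 = 670651715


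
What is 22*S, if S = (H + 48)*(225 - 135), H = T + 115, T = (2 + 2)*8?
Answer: 386100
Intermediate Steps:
T = 32 (T = 4*8 = 32)
H = 147 (H = 32 + 115 = 147)
S = 17550 (S = (147 + 48)*(225 - 135) = 195*90 = 17550)
22*S = 22*17550 = 386100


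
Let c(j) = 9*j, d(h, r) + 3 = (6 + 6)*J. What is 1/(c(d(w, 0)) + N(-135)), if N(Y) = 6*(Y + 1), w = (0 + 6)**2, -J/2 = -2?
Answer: -1/399 ≈ -0.0025063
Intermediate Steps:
J = 4 (J = -2*(-2) = 4)
w = 36 (w = 6**2 = 36)
d(h, r) = 45 (d(h, r) = -3 + (6 + 6)*4 = -3 + 12*4 = -3 + 48 = 45)
N(Y) = 6 + 6*Y (N(Y) = 6*(1 + Y) = 6 + 6*Y)
1/(c(d(w, 0)) + N(-135)) = 1/(9*45 + (6 + 6*(-135))) = 1/(405 + (6 - 810)) = 1/(405 - 804) = 1/(-399) = -1/399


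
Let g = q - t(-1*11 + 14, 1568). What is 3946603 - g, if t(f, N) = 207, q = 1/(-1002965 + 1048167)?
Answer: 178403705619/45202 ≈ 3.9468e+6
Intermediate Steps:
q = 1/45202 ≈ 2.2123e-5
g = -9356813/45202 (g = 1/45202 - 1*207 = 1/45202 - 207 = -9356813/45202 ≈ -207.00)
3946603 - g = 3946603 - 1*(-9356813/45202) = 3946603 + 9356813/45202 = 178403705619/45202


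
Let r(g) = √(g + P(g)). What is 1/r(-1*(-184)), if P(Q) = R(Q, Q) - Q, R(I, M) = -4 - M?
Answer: -I*√47/94 ≈ -0.072932*I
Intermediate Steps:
P(Q) = -4 - 2*Q (P(Q) = (-4 - Q) - Q = -4 - 2*Q)
r(g) = √(-4 - g) (r(g) = √(g + (-4 - 2*g)) = √(-4 - g))
1/r(-1*(-184)) = 1/(√(-4 - (-1)*(-184))) = 1/(√(-4 - 1*184)) = 1/(√(-4 - 184)) = 1/(√(-188)) = 1/(2*I*√47) = -I*√47/94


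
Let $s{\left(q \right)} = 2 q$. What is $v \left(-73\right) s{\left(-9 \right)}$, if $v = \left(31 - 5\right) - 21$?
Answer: $6570$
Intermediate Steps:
$v = 5$ ($v = 26 - 21 = 5$)
$v \left(-73\right) s{\left(-9 \right)} = 5 \left(-73\right) 2 \left(-9\right) = \left(-365\right) \left(-18\right) = 6570$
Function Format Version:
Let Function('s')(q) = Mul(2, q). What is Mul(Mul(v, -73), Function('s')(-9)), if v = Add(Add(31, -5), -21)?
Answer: 6570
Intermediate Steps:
v = 5 (v = Add(26, -21) = 5)
Mul(Mul(v, -73), Function('s')(-9)) = Mul(Mul(5, -73), Mul(2, -9)) = Mul(-365, -18) = 6570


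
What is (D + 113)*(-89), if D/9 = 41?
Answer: -42898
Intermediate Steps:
D = 369 (D = 9*41 = 369)
(D + 113)*(-89) = (369 + 113)*(-89) = 482*(-89) = -42898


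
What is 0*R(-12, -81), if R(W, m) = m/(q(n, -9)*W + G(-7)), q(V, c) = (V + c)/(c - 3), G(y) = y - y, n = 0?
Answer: 0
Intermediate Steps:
G(y) = 0
q(V, c) = (V + c)/(-3 + c)
R(W, m) = 4*m/(3*W) (R(W, m) = m/(((0 - 9)/(-3 - 9))*W + 0) = m/((-9/(-12))*W + 0) = m/((-1/12*(-9))*W + 0) = m/(3*W/4 + 0) = m/((3*W/4)) = m*(4/(3*W)) = 4*m/(3*W))
0*R(-12, -81) = 0*((4/3)*(-81)/(-12)) = 0*((4/3)*(-81)*(-1/12)) = 0*9 = 0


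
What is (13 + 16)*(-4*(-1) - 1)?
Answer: 87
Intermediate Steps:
(13 + 16)*(-4*(-1) - 1) = 29*(4 - 1) = 29*3 = 87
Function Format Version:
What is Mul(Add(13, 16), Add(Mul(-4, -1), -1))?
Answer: 87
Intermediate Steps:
Mul(Add(13, 16), Add(Mul(-4, -1), -1)) = Mul(29, Add(4, -1)) = Mul(29, 3) = 87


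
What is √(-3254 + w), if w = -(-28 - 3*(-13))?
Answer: I*√3265 ≈ 57.14*I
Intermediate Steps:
w = -11 (w = -(-28 + 39) = -1*11 = -11)
√(-3254 + w) = √(-3254 - 11) = √(-3265) = I*√3265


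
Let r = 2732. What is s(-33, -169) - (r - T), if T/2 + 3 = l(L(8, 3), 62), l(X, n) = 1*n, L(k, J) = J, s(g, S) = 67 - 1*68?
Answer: -2615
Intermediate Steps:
s(g, S) = -1 (s(g, S) = 67 - 68 = -1)
l(X, n) = n
T = 118 (T = -6 + 2*62 = -6 + 124 = 118)
s(-33, -169) - (r - T) = -1 - (2732 - 1*118) = -1 - (2732 - 118) = -1 - 1*2614 = -1 - 2614 = -2615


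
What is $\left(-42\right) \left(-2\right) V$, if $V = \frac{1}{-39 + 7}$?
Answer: $- \frac{21}{8} \approx -2.625$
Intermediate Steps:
$V = - \frac{1}{32}$ ($V = \frac{1}{-32} = - \frac{1}{32} \approx -0.03125$)
$\left(-42\right) \left(-2\right) V = \left(-42\right) \left(-2\right) \left(- \frac{1}{32}\right) = 84 \left(- \frac{1}{32}\right) = - \frac{21}{8}$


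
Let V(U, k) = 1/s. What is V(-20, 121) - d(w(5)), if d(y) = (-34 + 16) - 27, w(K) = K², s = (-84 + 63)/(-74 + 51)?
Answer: 968/21 ≈ 46.095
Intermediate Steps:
s = 21/23 (s = -21/(-23) = -21*(-1/23) = 21/23 ≈ 0.91304)
d(y) = -45 (d(y) = -18 - 27 = -45)
V(U, k) = 23/21 (V(U, k) = 1/(21/23) = 23/21)
V(-20, 121) - d(w(5)) = 23/21 - 1*(-45) = 23/21 + 45 = 968/21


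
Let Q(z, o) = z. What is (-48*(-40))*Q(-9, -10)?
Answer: -17280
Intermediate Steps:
(-48*(-40))*Q(-9, -10) = -48*(-40)*(-9) = 1920*(-9) = -17280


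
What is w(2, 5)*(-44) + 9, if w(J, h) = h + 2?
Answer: -299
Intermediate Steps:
w(J, h) = 2 + h
w(2, 5)*(-44) + 9 = (2 + 5)*(-44) + 9 = 7*(-44) + 9 = -308 + 9 = -299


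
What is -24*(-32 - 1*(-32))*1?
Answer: 0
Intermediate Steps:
-24*(-32 - 1*(-32))*1 = -24*(-32 + 32)*1 = -24*0*1 = 0*1 = 0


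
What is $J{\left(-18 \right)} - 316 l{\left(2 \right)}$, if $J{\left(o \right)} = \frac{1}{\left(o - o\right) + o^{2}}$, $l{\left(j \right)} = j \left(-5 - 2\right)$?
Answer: $\frac{1433377}{324} \approx 4424.0$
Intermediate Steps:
$l{\left(j \right)} = - 7 j$ ($l{\left(j \right)} = j \left(-7\right) = - 7 j$)
$J{\left(o \right)} = \frac{1}{o^{2}}$ ($J{\left(o \right)} = \frac{1}{0 + o^{2}} = \frac{1}{o^{2}}$)
$J{\left(-18 \right)} - 316 l{\left(2 \right)} = \frac{1}{324} - 316 \left(\left(-7\right) 2\right) = \frac{1}{324} - -4424 = \frac{1}{324} + 4424 = \frac{1433377}{324}$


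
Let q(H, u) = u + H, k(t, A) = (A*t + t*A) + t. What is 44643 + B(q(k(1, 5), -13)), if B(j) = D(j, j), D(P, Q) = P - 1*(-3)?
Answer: 44644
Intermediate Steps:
k(t, A) = t + 2*A*t (k(t, A) = (A*t + A*t) + t = 2*A*t + t = t + 2*A*t)
q(H, u) = H + u
D(P, Q) = 3 + P (D(P, Q) = P + 3 = 3 + P)
B(j) = 3 + j
44643 + B(q(k(1, 5), -13)) = 44643 + (3 + (1*(1 + 2*5) - 13)) = 44643 + (3 + (1*(1 + 10) - 13)) = 44643 + (3 + (1*11 - 13)) = 44643 + (3 + (11 - 13)) = 44643 + (3 - 2) = 44643 + 1 = 44644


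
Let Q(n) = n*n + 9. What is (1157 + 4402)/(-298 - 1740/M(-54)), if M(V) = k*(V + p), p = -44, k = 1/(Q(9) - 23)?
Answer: 272391/43688 ≈ 6.2349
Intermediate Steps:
Q(n) = 9 + n**2 (Q(n) = n**2 + 9 = 9 + n**2)
k = 1/67 (k = 1/((9 + 9**2) - 23) = 1/((9 + 81) - 23) = 1/(90 - 23) = 1/67 ≈ 0.014925)
M(V) = -44/67 + V/67 (M(V) = (V - 44)/67 = (-44 + V)/67 = -44/67 + V/67)
(1157 + 4402)/(-298 - 1740/M(-54)) = (1157 + 4402)/(-298 - 1740/(-44/67 + (1/67)*(-54))) = 5559/(-298 - 1740/(-44/67 - 54/67)) = 5559/(-298 - 1740/(-98/67)) = 5559/(-298 - 1740*(-67/98)) = 5559/(-298 + 58290/49) = 5559/(43688/49) = 5559*(49/43688) = 272391/43688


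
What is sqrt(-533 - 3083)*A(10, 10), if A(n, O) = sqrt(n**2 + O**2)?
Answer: 80*I*sqrt(113) ≈ 850.41*I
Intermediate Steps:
A(n, O) = sqrt(O**2 + n**2)
sqrt(-533 - 3083)*A(10, 10) = sqrt(-533 - 3083)*sqrt(10**2 + 10**2) = sqrt(-3616)*sqrt(100 + 100) = (4*I*sqrt(226))*sqrt(200) = (4*I*sqrt(226))*(10*sqrt(2)) = 80*I*sqrt(113)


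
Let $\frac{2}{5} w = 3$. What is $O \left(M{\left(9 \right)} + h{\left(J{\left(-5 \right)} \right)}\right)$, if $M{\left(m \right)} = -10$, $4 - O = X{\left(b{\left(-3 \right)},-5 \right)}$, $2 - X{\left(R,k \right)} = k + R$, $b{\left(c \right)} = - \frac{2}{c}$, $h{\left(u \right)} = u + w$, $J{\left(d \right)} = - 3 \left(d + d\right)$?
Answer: $- \frac{385}{6} \approx -64.167$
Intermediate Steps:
$w = \frac{15}{2}$ ($w = \frac{5}{2} \cdot 3 = \frac{15}{2} \approx 7.5$)
$J{\left(d \right)} = - 6 d$ ($J{\left(d \right)} = - 3 \cdot 2 d = - 6 d$)
$h{\left(u \right)} = \frac{15}{2} + u$ ($h{\left(u \right)} = u + \frac{15}{2} = \frac{15}{2} + u$)
$X{\left(R,k \right)} = 2 - R - k$ ($X{\left(R,k \right)} = 2 - \left(k + R\right) = 2 - \left(R + k\right) = 2 - R - k$)
$O = - \frac{7}{3}$ ($O = 4 - \left(2 - - \frac{2}{-3} - -5\right) = 4 - \left(2 - \left(-2\right) \left(- \frac{1}{3}\right) + 5\right) = 4 - \left(2 - \frac{2}{3} + 5\right) = 4 - \frac{19}{3} = - \frac{7}{3} \approx -2.3333$)
$O \left(M{\left(9 \right)} + h{\left(J{\left(-5 \right)} \right)}\right) = - \frac{7 \left(-10 + \left(\frac{15}{2} - -30\right)\right)}{3} = - \frac{7 \left(-10 + \left(\frac{15}{2} + 30\right)\right)}{3} = - \frac{7 \left(-10 + \frac{75}{2}\right)}{3} = \left(- \frac{7}{3}\right) \frac{55}{2} = - \frac{385}{6}$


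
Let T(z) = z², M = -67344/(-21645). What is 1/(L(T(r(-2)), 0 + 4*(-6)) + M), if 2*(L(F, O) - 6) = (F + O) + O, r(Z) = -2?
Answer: -7215/92992 ≈ -0.077587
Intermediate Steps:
M = 22448/7215 (M = -67344*(-1/21645) = 22448/7215 ≈ 3.1113)
L(F, O) = 6 + O + F/2 (L(F, O) = 6 + ((F + O) + O)/2 = 6 + (F + 2*O)/2 = 6 + (O + F/2) = 6 + O + F/2)
1/(L(T(r(-2)), 0 + 4*(-6)) + M) = 1/((6 + (0 + 4*(-6)) + (½)*(-2)²) + 22448/7215) = 1/((6 + (0 - 24) + (½)*4) + 22448/7215) = 1/((6 - 24 + 2) + 22448/7215) = 1/(-16 + 22448/7215) = 1/(-92992/7215) = -7215/92992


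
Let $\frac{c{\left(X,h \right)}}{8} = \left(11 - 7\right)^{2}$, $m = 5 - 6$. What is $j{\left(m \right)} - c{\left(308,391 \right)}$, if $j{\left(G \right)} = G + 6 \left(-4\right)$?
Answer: $-153$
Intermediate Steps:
$m = -1$ ($m = 5 - 6 = -1$)
$c{\left(X,h \right)} = 128$ ($c{\left(X,h \right)} = 8 \left(11 - 7\right)^{2} = 8 \cdot 4^{2} = 8 \cdot 16 = 128$)
$j{\left(G \right)} = -24 + G$ ($j{\left(G \right)} = G - 24 = -24 + G$)
$j{\left(m \right)} - c{\left(308,391 \right)} = \left(-24 - 1\right) - 128 = -25 - 128 = -153$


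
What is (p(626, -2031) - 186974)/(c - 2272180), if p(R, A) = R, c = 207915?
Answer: 186348/2064265 ≈ 0.090273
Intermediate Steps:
(p(626, -2031) - 186974)/(c - 2272180) = (626 - 186974)/(207915 - 2272180) = -186348/(-2064265) = -186348*(-1/2064265) = 186348/2064265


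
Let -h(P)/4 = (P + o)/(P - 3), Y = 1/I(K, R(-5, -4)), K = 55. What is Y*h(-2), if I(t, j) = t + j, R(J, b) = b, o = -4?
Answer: -8/85 ≈ -0.094118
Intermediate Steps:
I(t, j) = j + t
Y = 1/51 (Y = 1/(-4 + 55) = 1/51 ≈ 0.019608)
h(P) = -4*(-4 + P)/(-3 + P) (h(P) = -4*(P - 4)/(P - 3) = -4*(-4 + P)/(-3 + P))
Y*h(-2) = (4*(4 - 1*(-2))/(-3 - 2))/51 = (4*(4 + 2)/(-5))/51 = (4*(-1/5)*6)/51 = (1/51)*(-24/5) = -8/85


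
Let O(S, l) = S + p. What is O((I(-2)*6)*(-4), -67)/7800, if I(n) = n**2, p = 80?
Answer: -2/975 ≈ -0.0020513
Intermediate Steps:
O(S, l) = 80 + S (O(S, l) = S + 80 = 80 + S)
O((I(-2)*6)*(-4), -67)/7800 = (80 + ((-2)**2*6)*(-4))/7800 = (80 + (4*6)*(-4))*(1/7800) = (80 + 24*(-4))*(1/7800) = (80 - 96)*(1/7800) = -16*1/7800 = -2/975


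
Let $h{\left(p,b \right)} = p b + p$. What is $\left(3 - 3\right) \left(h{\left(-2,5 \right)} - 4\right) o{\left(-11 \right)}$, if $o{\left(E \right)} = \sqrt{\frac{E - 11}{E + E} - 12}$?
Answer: $0$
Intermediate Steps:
$o{\left(E \right)} = \sqrt{-12 + \frac{-11 + E}{2 E}}$ ($o{\left(E \right)} = \sqrt{\frac{-11 + E}{2 E} - 12} = \sqrt{-12 + \frac{-11 + E}{2 E}}$)
$h{\left(p,b \right)} = p + b p$ ($h{\left(p,b \right)} = b p + p = p + b p$)
$\left(3 - 3\right) \left(h{\left(-2,5 \right)} - 4\right) o{\left(-11 \right)} = \left(3 - 3\right) \left(- 2 \left(1 + 5\right) - 4\right) \frac{\sqrt{-46 - \frac{22}{-11}}}{2} = 0 \left(\left(-2\right) 6 - 4\right) \frac{\sqrt{-46 - -2}}{2} = 0 \left(-12 - 4\right) \frac{\sqrt{-46 + 2}}{2} = 0 \left(-16\right) \frac{\sqrt{-44}}{2} = 0 \frac{2 i \sqrt{11}}{2} = 0 i \sqrt{11} = 0$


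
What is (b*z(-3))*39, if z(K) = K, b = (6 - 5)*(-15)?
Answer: 1755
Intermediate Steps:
b = -15 (b = 1*(-15) = -15)
(b*z(-3))*39 = -15*(-3)*39 = 45*39 = 1755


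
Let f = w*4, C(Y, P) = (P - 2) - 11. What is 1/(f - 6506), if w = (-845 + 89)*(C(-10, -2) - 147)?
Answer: 1/483382 ≈ 2.0688e-6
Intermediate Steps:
C(Y, P) = -13 + P (C(Y, P) = (-2 + P) - 11 = -13 + P)
w = 122472 (w = (-845 + 89)*((-13 - 2) - 147) = -756*(-15 - 147) = -756*(-162) = 122472)
f = 489888 (f = 122472*4 = 489888)
1/(f - 6506) = 1/(489888 - 6506) = 1/483382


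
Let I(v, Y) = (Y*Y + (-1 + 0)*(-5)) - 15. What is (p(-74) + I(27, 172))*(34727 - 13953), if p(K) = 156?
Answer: 617611020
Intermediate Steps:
I(v, Y) = -10 + Y² (I(v, Y) = (Y² - 1*(-5)) - 15 = (Y² + 5) - 15 = (5 + Y²) - 15 = -10 + Y²)
(p(-74) + I(27, 172))*(34727 - 13953) = (156 + (-10 + 172²))*(34727 - 13953) = (156 + (-10 + 29584))*20774 = (156 + 29574)*20774 = 29730*20774 = 617611020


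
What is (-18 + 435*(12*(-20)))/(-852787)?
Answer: 104418/852787 ≈ 0.12244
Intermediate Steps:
(-18 + 435*(12*(-20)))/(-852787) = (-18 + 435*(-240))*(-1/852787) = (-18 - 104400)*(-1/852787) = -104418*(-1/852787) = 104418/852787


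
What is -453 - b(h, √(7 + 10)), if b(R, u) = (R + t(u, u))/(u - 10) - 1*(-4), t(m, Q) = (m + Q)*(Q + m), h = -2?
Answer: -37271/83 + 66*√17/83 ≈ -445.77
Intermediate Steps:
t(m, Q) = (Q + m)² (t(m, Q) = (Q + m)*(Q + m) = (Q + m)²)
b(R, u) = 4 + (R + 4*u²)/(-10 + u) (b(R, u) = (R + (u + u)²)/(u - 10) - 1*(-4) = (R + (2*u)²)/(-10 + u) + 4 = (R + 4*u²)/(-10 + u) + 4 = 4 + (R + 4*u²)/(-10 + u))
-453 - b(h, √(7 + 10)) = -453 - (-40 - 2 + 4*√(7 + 10) + 4*(√(7 + 10))²)/(-10 + √(7 + 10)) = -453 - (-40 - 2 + 4*√17 + 4*(√17)²)/(-10 + √17) = -453 - (-40 - 2 + 4*√17 + 4*17)/(-10 + √17) = -453 - (-40 - 2 + 4*√17 + 68)/(-10 + √17) = -453 - (26 + 4*√17)/(-10 + √17)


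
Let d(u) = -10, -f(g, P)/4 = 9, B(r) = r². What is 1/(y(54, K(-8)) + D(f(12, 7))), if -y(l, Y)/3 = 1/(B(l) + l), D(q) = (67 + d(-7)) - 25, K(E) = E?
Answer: 990/31679 ≈ 0.031251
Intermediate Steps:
f(g, P) = -36 (f(g, P) = -4*9 = -36)
D(q) = 32 (D(q) = (67 - 10) - 25 = 57 - 25 = 32)
y(l, Y) = -3/(l + l²) (y(l, Y) = -3/(l² + l) = -3/(l + l²))
1/(y(54, K(-8)) + D(f(12, 7))) = 1/(-3/(54*(1 + 54)) + 32) = 1/(-3*1/54/55 + 32) = 1/(-3*1/54*1/55 + 32) = 1/(-1/990 + 32) = 1/(31679/990) = 990/31679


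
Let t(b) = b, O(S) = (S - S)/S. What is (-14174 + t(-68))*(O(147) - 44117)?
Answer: 628314314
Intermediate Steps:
O(S) = 0 (O(S) = 0/S = 0)
(-14174 + t(-68))*(O(147) - 44117) = (-14174 - 68)*(0 - 44117) = -14242*(-44117) = 628314314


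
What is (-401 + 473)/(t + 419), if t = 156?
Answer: 72/575 ≈ 0.12522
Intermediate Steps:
(-401 + 473)/(t + 419) = (-401 + 473)/(156 + 419) = 72/575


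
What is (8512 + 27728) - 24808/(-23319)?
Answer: 845105368/23319 ≈ 36241.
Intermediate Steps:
(8512 + 27728) - 24808/(-23319) = 36240 - 24808*(-1/23319) = 36240 + 24808/23319 = 845105368/23319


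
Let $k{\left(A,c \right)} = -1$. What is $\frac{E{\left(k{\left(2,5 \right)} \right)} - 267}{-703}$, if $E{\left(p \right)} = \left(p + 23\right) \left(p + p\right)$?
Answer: $\frac{311}{703} \approx 0.44239$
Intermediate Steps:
$E{\left(p \right)} = 2 p \left(23 + p\right)$ ($E{\left(p \right)} = \left(23 + p\right) 2 p = 2 p \left(23 + p\right)$)
$\frac{E{\left(k{\left(2,5 \right)} \right)} - 267}{-703} = \frac{2 \left(-1\right) \left(23 - 1\right) - 267}{-703} = \left(2 \left(-1\right) 22 - 267\right) \left(- \frac{1}{703}\right) = \left(-44 - 267\right) \left(- \frac{1}{703}\right) = \left(-311\right) \left(- \frac{1}{703}\right) = \frac{311}{703}$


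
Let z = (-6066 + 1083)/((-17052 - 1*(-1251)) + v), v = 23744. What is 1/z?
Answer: -7943/4983 ≈ -1.5940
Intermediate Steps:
z = -4983/7943 (z = (-6066 + 1083)/((-17052 - 1*(-1251)) + 23744) = -4983/((-17052 + 1251) + 23744) = -4983/(-15801 + 23744) = -4983/7943 ≈ -0.62735)
1/z = 1/(-4983/7943) = -7943/4983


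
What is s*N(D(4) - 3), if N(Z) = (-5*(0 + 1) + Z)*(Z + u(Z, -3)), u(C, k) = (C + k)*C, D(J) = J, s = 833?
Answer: 3332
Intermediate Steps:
u(C, k) = C*(C + k)
N(Z) = (-5 + Z)*(Z + Z*(-3 + Z)) (N(Z) = (-5*(0 + 1) + Z)*(Z + Z*(Z - 3)) = (-5 + Z)*(Z + Z*(-3 + Z)))
s*N(D(4) - 3) = 833*((4 - 3)*(10 + (4 - 3)**2 - 7*(4 - 3))) = 833*(1*(10 + 1**2 - 7*1)) = 833*(1*(10 + 1 - 7)) = 833*(1*4) = 833*4 = 3332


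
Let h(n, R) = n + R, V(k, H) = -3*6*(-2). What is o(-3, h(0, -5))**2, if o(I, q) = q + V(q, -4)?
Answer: 961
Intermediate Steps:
V(k, H) = 36 (V(k, H) = -18*(-2) = 36)
h(n, R) = R + n
o(I, q) = 36 + q (o(I, q) = q + 36 = 36 + q)
o(-3, h(0, -5))**2 = (36 + (-5 + 0))**2 = (36 - 5)**2 = 31**2 = 961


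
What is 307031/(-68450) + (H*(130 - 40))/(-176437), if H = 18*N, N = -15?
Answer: -52508293547/12077112650 ≈ -4.3478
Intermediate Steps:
H = -270 (H = 18*(-15) = -270)
307031/(-68450) + (H*(130 - 40))/(-176437) = 307031/(-68450) - 270*(130 - 40)/(-176437) = 307031*(-1/68450) - 270*90*(-1/176437) = -307031/68450 - 24300*(-1/176437) = -307031/68450 + 24300/176437 = -52508293547/12077112650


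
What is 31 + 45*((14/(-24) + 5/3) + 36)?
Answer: 6799/4 ≈ 1699.8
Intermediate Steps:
31 + 45*((14/(-24) + 5/3) + 36) = 31 + 45*((14*(-1/24) + 5*(⅓)) + 36) = 31 + 45*((-7/12 + 5/3) + 36) = 31 + 45*(13/12 + 36) = 31 + 45*(445/12) = 31 + 6675/4 = 6799/4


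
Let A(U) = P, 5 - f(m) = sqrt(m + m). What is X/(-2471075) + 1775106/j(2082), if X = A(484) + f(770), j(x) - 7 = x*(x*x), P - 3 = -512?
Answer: 357398693118/892047733551125 + 2*sqrt(385)/2471075 ≈ 0.00041653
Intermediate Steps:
P = -509 (P = 3 - 512 = -509)
f(m) = 5 - sqrt(2)*sqrt(m) (f(m) = 5 - sqrt(m + m) = 5 - sqrt(2*m) = 5 - sqrt(2)*sqrt(m))
A(U) = -509
j(x) = 7 + x**3 (j(x) = 7 + x*(x*x) = 7 + x*x**2 = 7 + x**3)
X = -504 - 2*sqrt(385) (X = -509 + (5 - sqrt(2)*sqrt(770)) = -509 + (5 - 2*sqrt(385)) = -504 - 2*sqrt(385) ≈ -543.24)
X/(-2471075) + 1775106/j(2082) = (-504 - 2*sqrt(385))/(-2471075) + 1775106/(7 + 2082**3) = (-504 - 2*sqrt(385))*(-1/2471075) + 1775106/(7 + 9024895368) = (504/2471075 + 2*sqrt(385)/2471075) + 1775106/9024895375 = 357398693118/892047733551125 + 2*sqrt(385)/2471075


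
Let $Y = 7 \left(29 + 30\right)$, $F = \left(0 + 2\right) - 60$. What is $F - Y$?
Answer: $-471$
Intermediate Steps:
$F = -58$ ($F = 2 - 60 = -58$)
$Y = 413$ ($Y = 7 \cdot 59 = 413$)
$F - Y = -58 - 413 = -471$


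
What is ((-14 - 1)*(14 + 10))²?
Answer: 129600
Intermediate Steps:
((-14 - 1)*(14 + 10))² = (-15*24)² = (-360)² = 129600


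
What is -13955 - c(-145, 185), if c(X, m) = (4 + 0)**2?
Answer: -13971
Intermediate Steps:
c(X, m) = 16 (c(X, m) = 4**2 = 16)
-13955 - c(-145, 185) = -13955 - 1*16 = -13955 - 16 = -13971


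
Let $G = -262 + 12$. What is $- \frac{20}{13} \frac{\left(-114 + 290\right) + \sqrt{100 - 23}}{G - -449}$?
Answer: $- \frac{3520}{2587} - \frac{20 \sqrt{77}}{2587} \approx -1.4285$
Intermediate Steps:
$G = -250$
$- \frac{20}{13} \frac{\left(-114 + 290\right) + \sqrt{100 - 23}}{G - -449} = - \frac{20}{13} \frac{\left(-114 + 290\right) + \sqrt{100 - 23}}{-250 - -449} = \left(-20\right) \frac{1}{13} \frac{176 + \sqrt{77}}{-250 + 449} = - \frac{20 \frac{176 + \sqrt{77}}{199}}{13} = - \frac{20 \left(176 + \sqrt{77}\right) \frac{1}{199}}{13} = - \frac{20 \left(\frac{176}{199} + \frac{\sqrt{77}}{199}\right)}{13} = - \frac{3520}{2587} - \frac{20 \sqrt{77}}{2587}$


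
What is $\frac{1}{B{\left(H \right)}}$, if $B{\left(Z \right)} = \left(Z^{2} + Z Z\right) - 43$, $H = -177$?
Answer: $\frac{1}{62615} \approx 1.5971 \cdot 10^{-5}$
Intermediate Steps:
$B{\left(Z \right)} = -43 + 2 Z^{2}$ ($B{\left(Z \right)} = \left(Z^{2} + Z^{2}\right) - 43 = 2 Z^{2} - 43 = -43 + 2 Z^{2}$)
$\frac{1}{B{\left(H \right)}} = \frac{1}{-43 + 2 \left(-177\right)^{2}} = \frac{1}{-43 + 2 \cdot 31329} = \frac{1}{-43 + 62658} = \frac{1}{62615}$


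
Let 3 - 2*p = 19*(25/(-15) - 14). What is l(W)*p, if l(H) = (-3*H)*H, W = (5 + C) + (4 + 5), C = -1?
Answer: -76219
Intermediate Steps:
W = 13 (W = (5 - 1) + (4 + 5) = 4 + 9 = 13)
p = 451/3 (p = 3/2 - 19*(25/(-15) - 14)/2 = 3/2 - 19*(25*(-1/15) - 14)/2 = 3/2 - 19*(-5/3 - 14)/2 = 3/2 - 19*(-47)/(2*3) = 3/2 - 1/2*(-893/3) = 3/2 + 893/6 = 451/3 ≈ 150.33)
l(H) = -3*H**2
l(W)*p = -3*13**2*(451/3) = -3*169*(451/3) = -507*451/3 = -76219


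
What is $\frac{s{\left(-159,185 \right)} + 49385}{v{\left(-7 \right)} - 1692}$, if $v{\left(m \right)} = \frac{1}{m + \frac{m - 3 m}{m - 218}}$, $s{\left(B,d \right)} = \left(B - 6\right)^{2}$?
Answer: $- \frac{121733290}{2688813} \approx -45.274$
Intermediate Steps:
$s{\left(B,d \right)} = \left(-6 + B\right)^{2}$
$v{\left(m \right)} = \frac{1}{m - \frac{2 m}{-218 + m}}$ ($v{\left(m \right)} = \frac{1}{m + \frac{\left(-2\right) m}{-218 + m}} = \frac{1}{m - \frac{2 m}{-218 + m}}$)
$\frac{s{\left(-159,185 \right)} + 49385}{v{\left(-7 \right)} - 1692} = \frac{\left(-6 - 159\right)^{2} + 49385}{\frac{-218 - 7}{\left(-7\right) \left(-220 - 7\right)} - 1692} = \frac{\left(-165\right)^{2} + 49385}{\left(- \frac{1}{7}\right) \frac{1}{-227} \left(-225\right) - 1692} = \frac{27225 + 49385}{\left(- \frac{1}{7}\right) \left(- \frac{1}{227}\right) \left(-225\right) - 1692} = \frac{76610}{- \frac{225}{1589} - 1692} = \frac{76610}{- \frac{2688813}{1589}} = 76610 \left(- \frac{1589}{2688813}\right) = - \frac{121733290}{2688813}$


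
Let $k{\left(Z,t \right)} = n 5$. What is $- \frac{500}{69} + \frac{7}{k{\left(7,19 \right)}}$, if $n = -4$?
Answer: $- \frac{10483}{1380} \approx -7.5964$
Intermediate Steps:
$k{\left(Z,t \right)} = -20$ ($k{\left(Z,t \right)} = \left(-4\right) 5 = -20$)
$- \frac{500}{69} + \frac{7}{k{\left(7,19 \right)}} = - \frac{500}{69} + \frac{7}{-20} = \left(-500\right) \frac{1}{69} + 7 \left(- \frac{1}{20}\right) = - \frac{500}{69} - \frac{7}{20} = - \frac{10483}{1380}$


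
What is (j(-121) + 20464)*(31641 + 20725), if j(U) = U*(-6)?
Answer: 1109635540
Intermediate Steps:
j(U) = -6*U
(j(-121) + 20464)*(31641 + 20725) = (-6*(-121) + 20464)*(31641 + 20725) = (726 + 20464)*52366 = 21190*52366 = 1109635540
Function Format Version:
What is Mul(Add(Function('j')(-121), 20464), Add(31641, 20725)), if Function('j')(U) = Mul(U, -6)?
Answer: 1109635540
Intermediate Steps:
Function('j')(U) = Mul(-6, U)
Mul(Add(Function('j')(-121), 20464), Add(31641, 20725)) = Mul(Add(Mul(-6, -121), 20464), Add(31641, 20725)) = Mul(Add(726, 20464), 52366) = Mul(21190, 52366) = 1109635540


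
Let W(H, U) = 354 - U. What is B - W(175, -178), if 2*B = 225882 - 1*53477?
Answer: 171341/2 ≈ 85671.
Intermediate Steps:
B = 172405/2 (B = (225882 - 1*53477)/2 = (225882 - 53477)/2 = (½)*172405 = 172405/2 ≈ 86203.)
B - W(175, -178) = 172405/2 - (354 - 1*(-178)) = 172405/2 - (354 + 178) = 172405/2 - 1*532 = 172405/2 - 532 = 171341/2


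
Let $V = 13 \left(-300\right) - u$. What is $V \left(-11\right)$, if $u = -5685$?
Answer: $-19635$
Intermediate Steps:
$V = 1785$ ($V = 13 \left(-300\right) - -5685 = -3900 + 5685 = 1785$)
$V \left(-11\right) = 1785 \left(-11\right) = -19635$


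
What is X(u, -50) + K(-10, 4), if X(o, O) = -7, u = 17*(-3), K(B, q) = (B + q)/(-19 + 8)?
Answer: -71/11 ≈ -6.4545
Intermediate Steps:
K(B, q) = -B/11 - q/11 (K(B, q) = (B + q)/(-11) = (B + q)*(-1/11) = -B/11 - q/11)
u = -51
X(u, -50) + K(-10, 4) = -7 + (-1/11*(-10) - 1/11*4) = -7 + (10/11 - 4/11) = -7 + 6/11 = -71/11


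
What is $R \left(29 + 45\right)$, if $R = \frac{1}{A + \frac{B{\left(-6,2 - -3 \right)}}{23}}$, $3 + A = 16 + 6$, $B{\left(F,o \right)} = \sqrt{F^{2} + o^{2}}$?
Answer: $\frac{371887}{95454} - \frac{851 \sqrt{61}}{95454} \approx 3.8264$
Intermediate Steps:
$A = 19$ ($A = -3 + \left(16 + 6\right) = -3 + 22 = 19$)
$R = \frac{1}{19 + \frac{\sqrt{61}}{23}}$ ($R = \frac{1}{19 + \frac{\sqrt{\left(-6\right)^{2} + \left(2 - -3\right)^{2}}}{23}} = \frac{1}{19 + \sqrt{36 + \left(2 + 3\right)^{2}} \cdot \frac{1}{23}} = \frac{1}{19 + \sqrt{36 + 5^{2}} \cdot \frac{1}{23}} = \frac{1}{19 + \sqrt{36 + 25} \cdot \frac{1}{23}} = \frac{1}{19 + \sqrt{61} \cdot \frac{1}{23}} = \frac{1}{19 + \frac{\sqrt{61}}{23}} \approx 0.051707$)
$R \left(29 + 45\right) = \left(\frac{10051}{190908} - \frac{23 \sqrt{61}}{190908}\right) \left(29 + 45\right) = \left(\frac{10051}{190908} - \frac{23 \sqrt{61}}{190908}\right) 74 = \frac{371887}{95454} - \frac{851 \sqrt{61}}{95454}$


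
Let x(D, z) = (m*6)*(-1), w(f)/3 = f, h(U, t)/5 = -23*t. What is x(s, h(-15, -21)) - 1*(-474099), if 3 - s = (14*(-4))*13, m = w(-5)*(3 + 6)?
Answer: 474909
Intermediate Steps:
h(U, t) = -115*t (h(U, t) = 5*(-23*t) = -115*t)
w(f) = 3*f
m = -135 (m = (3*(-5))*(3 + 6) = -15*9 = -135)
s = 731 (s = 3 - 14*(-4)*13 = 3 - (-56)*13 = 3 - 1*(-728) = 3 + 728 = 731)
x(D, z) = 810 (x(D, z) = -135*6*(-1) = -810*(-1) = 810)
x(s, h(-15, -21)) - 1*(-474099) = 810 - 1*(-474099) = 810 + 474099 = 474909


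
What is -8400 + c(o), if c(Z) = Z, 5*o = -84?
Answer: -42084/5 ≈ -8416.8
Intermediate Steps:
o = -84/5 (o = (⅕)*(-84) = -84/5 ≈ -16.800)
-8400 + c(o) = -8400 - 84/5 = -42084/5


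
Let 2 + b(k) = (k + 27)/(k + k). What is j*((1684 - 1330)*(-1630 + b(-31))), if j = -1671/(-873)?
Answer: -3325078340/3007 ≈ -1.1058e+6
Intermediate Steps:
b(k) = -2 + (27 + k)/(2*k) (b(k) = -2 + (k + 27)/(k + k) = -2 + (27 + k)/((2*k)) = -2 + (27 + k)*(1/(2*k)) = -2 + (27 + k)/(2*k))
j = 557/291 (j = -1671*(-1/873) = 557/291 ≈ 1.9141)
j*((1684 - 1330)*(-1630 + b(-31))) = 557*((1684 - 1330)*(-1630 + (3/2)*(9 - 1*(-31))/(-31)))/291 = 557*(354*(-1630 + (3/2)*(-1/31)*(9 + 31)))/291 = 557*(354*(-1630 + (3/2)*(-1/31)*40))/291 = 557*(354*(-1630 - 60/31))/291 = 557*(354*(-50590/31))/291 = (557/291)*(-17908860/31) = -3325078340/3007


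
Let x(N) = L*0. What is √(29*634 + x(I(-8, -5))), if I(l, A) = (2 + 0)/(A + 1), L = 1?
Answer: √18386 ≈ 135.59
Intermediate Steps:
I(l, A) = 2/(1 + A)
x(N) = 0 (x(N) = 1*0 = 0)
√(29*634 + x(I(-8, -5))) = √(29*634 + 0) = √(18386 + 0) = √18386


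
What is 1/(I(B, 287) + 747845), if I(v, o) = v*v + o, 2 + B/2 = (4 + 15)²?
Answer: 1/1263656 ≈ 7.9135e-7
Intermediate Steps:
B = 718 (B = -4 + 2*(4 + 15)² = -4 + 2*19² = -4 + 2*361 = -4 + 722 = 718)
I(v, o) = o + v² (I(v, o) = v² + o = o + v²)
1/(I(B, 287) + 747845) = 1/((287 + 718²) + 747845) = 1/((287 + 515524) + 747845) = 1/(515811 + 747845) = 1/1263656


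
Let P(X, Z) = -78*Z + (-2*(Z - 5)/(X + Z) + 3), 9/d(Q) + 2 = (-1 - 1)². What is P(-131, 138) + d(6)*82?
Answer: -10430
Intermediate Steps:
d(Q) = 9/2 (d(Q) = 9/(-2 + (-1 - 1)²) = 9/(-2 + (-2)²) = 9/(-2 + 4) = 9/2)
P(X, Z) = 3 - 78*Z - 2*(-5 + Z)/(X + Z) (P(X, Z) = -78*Z + (-2*(-5 + Z)/(X + Z) + 3) = -78*Z + (3 - 2*(-5 + Z)/(X + Z)) = 3 - 78*Z - 2*(-5 + Z)/(X + Z))
P(-131, 138) + d(6)*82 = (10 + 138 - 78*138² + 3*(-131) - 78*(-131)*138)/(-131 + 138) + (9/2)*82 = (10 + 138 - 78*19044 - 393 + 1410084)/7 + 369 = (10 + 138 - 1485432 - 393 + 1410084)/7 + 369 = (⅐)*(-75593) + 369 = -10799 + 369 = -10430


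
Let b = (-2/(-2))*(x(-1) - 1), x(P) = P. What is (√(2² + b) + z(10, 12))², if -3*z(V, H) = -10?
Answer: 118/9 + 20*√2/3 ≈ 22.539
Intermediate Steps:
z(V, H) = 10/3 (z(V, H) = -⅓*(-10) = 10/3)
b = -2 (b = (-2/(-2))*(-1 - 1) = -2*(-½)*(-2) = 1*(-2) = -2)
(√(2² + b) + z(10, 12))² = (√(2² - 2) + 10/3)² = (√(4 - 2) + 10/3)² = (√2 + 10/3)² = (10/3 + √2)²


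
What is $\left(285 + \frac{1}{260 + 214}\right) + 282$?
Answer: $\frac{268759}{474} \approx 567.0$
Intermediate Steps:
$\left(285 + \frac{1}{260 + 214}\right) + 282 = \left(285 + \frac{1}{474}\right) + 282 = \frac{135091}{474} + 282 = \frac{268759}{474}$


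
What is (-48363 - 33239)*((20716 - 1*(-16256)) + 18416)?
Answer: -4519771576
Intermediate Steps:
(-48363 - 33239)*((20716 - 1*(-16256)) + 18416) = -81602*((20716 + 16256) + 18416) = -81602*(36972 + 18416) = -81602*55388 = -4519771576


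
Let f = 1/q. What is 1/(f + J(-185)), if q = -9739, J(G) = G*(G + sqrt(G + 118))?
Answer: 3246176931486/111317899001853151 + 17546902385*I*sqrt(67)/111317899001853151 ≈ 2.9161e-5 + 1.2902e-6*I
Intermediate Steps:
J(G) = G*(G + sqrt(118 + G))
f = -1/9739 (f = 1/(-9739) = -1/9739 ≈ -0.00010268)
1/(f + J(-185)) = 1/(-1/9739 - 185*(-185 + sqrt(118 - 185))) = 1/(-1/9739 - 185*(-185 + sqrt(-67))) = 1/(-1/9739 - 185*(-185 + I*sqrt(67))) = 1/(-1/9739 + (34225 - 185*I*sqrt(67))) = 1/(333317274/9739 - 185*I*sqrt(67))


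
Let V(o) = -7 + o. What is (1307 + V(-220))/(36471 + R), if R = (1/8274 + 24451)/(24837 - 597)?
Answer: 43321340160/1462978051307 ≈ 0.029612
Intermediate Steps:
R = 40461515/40112352 (R = (1/8274 + 24451)/24240 = (202307575/8274)*(1/24240) = 40461515/40112352 ≈ 1.0087)
(1307 + V(-220))/(36471 + R) = (1307 + (-7 - 220))/(36471 + 40461515/40112352) = (1307 - 227)/(1462978051307/40112352) = 1080*(40112352/1462978051307) = 43321340160/1462978051307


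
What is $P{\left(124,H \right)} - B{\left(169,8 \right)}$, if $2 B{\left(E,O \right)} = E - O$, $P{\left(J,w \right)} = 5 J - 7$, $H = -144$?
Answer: $\frac{1065}{2} \approx 532.5$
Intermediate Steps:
$P{\left(J,w \right)} = -7 + 5 J$
$B{\left(E,O \right)} = \frac{E}{2} - \frac{O}{2}$ ($B{\left(E,O \right)} = \frac{E - O}{2} = \frac{E}{2} - \frac{O}{2}$)
$P{\left(124,H \right)} - B{\left(169,8 \right)} = \left(-7 + 5 \cdot 124\right) - \left(\frac{1}{2} \cdot 169 - 4\right) = \left(-7 + 620\right) - \left(\frac{169}{2} - 4\right) = 613 - \frac{161}{2} = \frac{1065}{2}$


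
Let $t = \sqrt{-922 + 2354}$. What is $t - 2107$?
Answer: $-2107 + 2 \sqrt{358} \approx -2069.2$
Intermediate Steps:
$t = 2 \sqrt{358}$ ($t = \sqrt{1432} = 2 \sqrt{358} \approx 37.842$)
$t - 2107 = 2 \sqrt{358} - 2107 = -2107 + 2 \sqrt{358}$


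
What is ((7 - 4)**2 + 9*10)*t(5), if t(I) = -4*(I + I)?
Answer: -3960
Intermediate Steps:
t(I) = -8*I
((7 - 4)**2 + 9*10)*t(5) = ((7 - 4)**2 + 9*10)*(-8*5) = (3**2 + 90)*(-40) = (9 + 90)*(-40) = 99*(-40) = -3960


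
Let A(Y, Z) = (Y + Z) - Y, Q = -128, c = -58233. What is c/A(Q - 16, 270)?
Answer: -19411/90 ≈ -215.68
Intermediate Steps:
A(Y, Z) = Z
c/A(Q - 16, 270) = -58233/270 = -58233*1/270 = -19411/90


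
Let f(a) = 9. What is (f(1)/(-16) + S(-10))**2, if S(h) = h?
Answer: 28561/256 ≈ 111.57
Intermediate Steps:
(f(1)/(-16) + S(-10))**2 = (9/(-16) - 10)**2 = (9*(-1/16) - 10)**2 = (-9/16 - 10)**2 = (-169/16)**2 = 28561/256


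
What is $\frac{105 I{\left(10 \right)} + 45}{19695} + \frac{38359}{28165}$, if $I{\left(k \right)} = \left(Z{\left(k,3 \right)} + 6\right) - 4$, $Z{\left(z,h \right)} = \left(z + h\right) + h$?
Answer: $\frac{53998652}{36980645} \approx 1.4602$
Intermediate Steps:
$Z{\left(z,h \right)} = z + 2 h$ ($Z{\left(z,h \right)} = \left(h + z\right) + h = z + 2 h$)
$I{\left(k \right)} = 8 + k$ ($I{\left(k \right)} = \left(\left(k + 2 \cdot 3\right) + 6\right) - 4 = \left(\left(k + 6\right) + 6\right) - 4 = \left(\left(6 + k\right) + 6\right) - 4 = \left(12 + k\right) - 4 = 8 + k$)
$\frac{105 I{\left(10 \right)} + 45}{19695} + \frac{38359}{28165} = \frac{105 \left(8 + 10\right) + 45}{19695} + \frac{38359}{28165} = \left(105 \cdot 18 + 45\right) \frac{1}{19695} + 38359 \cdot \frac{1}{28165} = \left(1890 + 45\right) \frac{1}{19695} + \frac{38359}{28165} = 1935 \cdot \frac{1}{19695} + \frac{38359}{28165} = \frac{129}{1313} + \frac{38359}{28165} = \frac{53998652}{36980645}$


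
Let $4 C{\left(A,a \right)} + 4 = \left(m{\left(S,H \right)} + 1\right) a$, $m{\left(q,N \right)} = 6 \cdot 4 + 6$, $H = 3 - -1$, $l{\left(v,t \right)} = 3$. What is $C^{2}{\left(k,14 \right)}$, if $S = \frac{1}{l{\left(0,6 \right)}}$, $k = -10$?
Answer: $\frac{46225}{4} \approx 11556.0$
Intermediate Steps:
$S = \frac{1}{3} \approx 0.33333$
$H = 4$ ($H = 3 + 1 = 4$)
$m{\left(q,N \right)} = 30$ ($m{\left(q,N \right)} = 24 + 6 = 30$)
$C{\left(A,a \right)} = -1 + \frac{31 a}{4}$ ($C{\left(A,a \right)} = -1 + \frac{\left(30 + 1\right) a}{4} = -1 + \frac{31 a}{4}$)
$C^{2}{\left(k,14 \right)} = \left(-1 + \frac{31}{4} \cdot 14\right)^{2} = \left(-1 + \frac{217}{2}\right)^{2} = \left(\frac{215}{2}\right)^{2} = \frac{46225}{4}$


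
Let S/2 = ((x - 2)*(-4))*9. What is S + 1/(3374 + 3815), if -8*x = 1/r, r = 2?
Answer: 2135135/14378 ≈ 148.50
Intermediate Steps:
x = -1/16 (x = -⅛/2 = -⅛*½ = -1/16 ≈ -0.062500)
S = 297/2 (S = 2*(((-1/16 - 2)*(-4))*9) = 2*(-33/16*(-4)*9) = 2*((33/4)*9) = 2*(297/4) = 297/2 ≈ 148.50)
S + 1/(3374 + 3815) = 297/2 + 1/(3374 + 3815) = 297/2 + 1/7189 = 2135135/14378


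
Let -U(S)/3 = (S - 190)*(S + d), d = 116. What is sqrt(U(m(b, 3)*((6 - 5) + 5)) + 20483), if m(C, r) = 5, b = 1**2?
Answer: sqrt(90563) ≈ 300.94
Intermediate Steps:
b = 1
U(S) = -3*(-190 + S)*(116 + S) (U(S) = -3*(S - 190)*(S + 116) = -3*(-190 + S)*(116 + S))
sqrt(U(m(b, 3)*((6 - 5) + 5)) + 20483) = sqrt((66120 - 3*25*((6 - 5) + 5)**2 + 222*(5*((6 - 5) + 5))) + 20483) = sqrt((66120 - 3*25*(1 + 5)**2 + 222*(5*(1 + 5))) + 20483) = sqrt((66120 - 3*(5*6)**2 + 222*(5*6)) + 20483) = sqrt((66120 - 3*30**2 + 222*30) + 20483) = sqrt((66120 - 3*900 + 6660) + 20483) = sqrt((66120 - 2700 + 6660) + 20483) = sqrt(70080 + 20483) = sqrt(90563)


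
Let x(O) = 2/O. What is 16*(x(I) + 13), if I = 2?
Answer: 224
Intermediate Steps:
16*(x(I) + 13) = 16*(2/2 + 13) = 16*(2*(½) + 13) = 16*(1 + 13) = 16*14 = 224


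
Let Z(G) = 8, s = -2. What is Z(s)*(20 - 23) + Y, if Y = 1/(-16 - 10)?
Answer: -625/26 ≈ -24.038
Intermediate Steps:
Y = -1/26 (Y = 1/(-26) = -1/26 ≈ -0.038462)
Z(s)*(20 - 23) + Y = 8*(20 - 23) - 1/26 = 8*(-3) - 1/26 = -24 - 1/26 = -625/26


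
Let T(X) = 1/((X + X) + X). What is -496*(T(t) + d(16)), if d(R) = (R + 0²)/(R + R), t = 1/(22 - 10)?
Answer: -2232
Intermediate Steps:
t = 1/12 ≈ 0.083333
d(R) = ½ (d(R) = (R + 0)/((2*R)) = R*(1/(2*R)) = ½)
T(X) = 1/(3*X) (T(X) = 1/(2*X + X) = 1/(3*X))
-496*(T(t) + d(16)) = -496*(1/(3*(1/12)) + ½) = -496*((⅓)*12 + ½) = -496*(4 + ½) = -496*9/2 = -2232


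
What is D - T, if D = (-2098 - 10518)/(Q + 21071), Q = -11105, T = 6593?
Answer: -32859227/4983 ≈ -6594.3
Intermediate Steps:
D = -6308/4983 (D = (-2098 - 10518)/(-11105 + 21071) = -12616/9966 = -12616*1/9966 = -6308/4983 ≈ -1.2659)
D - T = -6308/4983 - 1*6593 = -6308/4983 - 6593 = -32859227/4983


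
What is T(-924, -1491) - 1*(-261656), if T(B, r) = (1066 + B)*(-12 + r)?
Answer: 48230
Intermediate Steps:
T(B, r) = (-12 + r)*(1066 + B)
T(-924, -1491) - 1*(-261656) = (-12792 - 12*(-924) + 1066*(-1491) - 924*(-1491)) - 1*(-261656) = (-12792 + 11088 - 1589406 + 1377684) + 261656 = -213426 + 261656 = 48230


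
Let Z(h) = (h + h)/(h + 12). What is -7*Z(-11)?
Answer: 154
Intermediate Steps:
Z(h) = 2*h/(12 + h) (Z(h) = (2*h)/(12 + h) = 2*h/(12 + h))
-7*Z(-11) = -14*(-11)/(12 - 11) = -14*(-11)/1 = -14*(-11) = -7*(-22) = 154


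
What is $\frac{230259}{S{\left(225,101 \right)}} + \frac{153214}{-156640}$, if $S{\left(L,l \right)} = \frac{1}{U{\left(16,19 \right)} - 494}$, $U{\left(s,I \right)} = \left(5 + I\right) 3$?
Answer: $- \frac{7610299495967}{78320} \approx -9.7169 \cdot 10^{7}$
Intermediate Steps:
$U{\left(s,I \right)} = 15 + 3 I$
$S{\left(L,l \right)} = - \frac{1}{422}$ ($S{\left(L,l \right)} = \frac{1}{\left(15 + 3 \cdot 19\right) - 494} = \frac{1}{\left(15 + 57\right) - 494} = \frac{1}{72 - 494} = \frac{1}{-422} = - \frac{1}{422}$)
$\frac{230259}{S{\left(225,101 \right)}} + \frac{153214}{-156640} = \frac{230259}{- \frac{1}{422}} + \frac{153214}{-156640} = 230259 \left(-422\right) + 153214 \left(- \frac{1}{156640}\right) = -97169298 - \frac{76607}{78320} = - \frac{7610299495967}{78320}$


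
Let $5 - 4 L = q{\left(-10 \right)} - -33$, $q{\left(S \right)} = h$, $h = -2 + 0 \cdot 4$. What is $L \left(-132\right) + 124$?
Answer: $982$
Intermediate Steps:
$h = -2$ ($h = -2 + 0 = -2$)
$q{\left(S \right)} = -2$
$L = - \frac{13}{2}$ ($L = \frac{5}{4} - \frac{-2 - -33}{4} = \frac{5}{4} - \frac{-2 + 33}{4} = \frac{5}{4} - \frac{31}{4} = - \frac{13}{2} \approx -6.5$)
$L \left(-132\right) + 124 = \left(- \frac{13}{2}\right) \left(-132\right) + 124 = 858 + 124 = 982$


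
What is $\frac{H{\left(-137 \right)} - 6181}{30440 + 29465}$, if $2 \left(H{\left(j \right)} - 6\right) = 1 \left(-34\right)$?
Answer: $- \frac{6192}{59905} \approx -0.10336$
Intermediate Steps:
$H{\left(j \right)} = -11$ ($H{\left(j \right)} = 6 + \frac{1 \left(-34\right)}{2} = 6 + \frac{1}{2} \left(-34\right) = 6 - 17 = -11$)
$\frac{H{\left(-137 \right)} - 6181}{30440 + 29465} = \frac{-11 - 6181}{30440 + 29465} = - \frac{6192}{59905}$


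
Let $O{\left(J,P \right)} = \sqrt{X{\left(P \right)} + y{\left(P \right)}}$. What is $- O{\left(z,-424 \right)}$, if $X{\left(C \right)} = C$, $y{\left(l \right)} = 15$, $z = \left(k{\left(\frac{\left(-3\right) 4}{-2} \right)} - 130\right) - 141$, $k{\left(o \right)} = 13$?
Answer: $- i \sqrt{409} \approx - 20.224 i$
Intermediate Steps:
$z = -258$ ($z = \left(13 - 130\right) - 141 = -117 - 141 = -258$)
$O{\left(J,P \right)} = \sqrt{15 + P}$ ($O{\left(J,P \right)} = \sqrt{P + 15} = \sqrt{15 + P}$)
$- O{\left(z,-424 \right)} = - \sqrt{15 - 424} = - \sqrt{-409} = - i \sqrt{409}$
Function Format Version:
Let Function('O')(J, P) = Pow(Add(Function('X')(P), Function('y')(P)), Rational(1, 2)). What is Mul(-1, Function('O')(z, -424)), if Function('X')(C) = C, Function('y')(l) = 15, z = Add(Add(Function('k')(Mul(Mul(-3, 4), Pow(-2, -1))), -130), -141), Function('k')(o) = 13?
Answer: Mul(-1, I, Pow(409, Rational(1, 2))) ≈ Mul(-20.224, I)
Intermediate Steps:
z = -258 (z = Add(Add(13, -130), -141) = Add(-117, -141) = -258)
Function('O')(J, P) = Pow(Add(15, P), Rational(1, 2)) (Function('O')(J, P) = Pow(Add(P, 15), Rational(1, 2)) = Pow(Add(15, P), Rational(1, 2)))
Mul(-1, Function('O')(z, -424)) = Mul(-1, Pow(Add(15, -424), Rational(1, 2))) = Mul(-1, Pow(-409, Rational(1, 2))) = Mul(-1, Mul(I, Pow(409, Rational(1, 2)))) = Mul(-1, I, Pow(409, Rational(1, 2)))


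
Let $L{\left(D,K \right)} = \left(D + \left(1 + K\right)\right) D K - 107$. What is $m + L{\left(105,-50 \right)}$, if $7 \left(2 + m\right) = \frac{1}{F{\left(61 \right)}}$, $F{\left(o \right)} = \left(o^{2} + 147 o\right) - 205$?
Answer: $- \frac{25699538528}{87381} \approx -2.9411 \cdot 10^{5}$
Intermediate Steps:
$F{\left(o \right)} = -205 + o^{2} + 147 o$
$L{\left(D,K \right)} = -107 + D K \left(1 + D + K\right)$ ($L{\left(D,K \right)} = \left(1 + D + K\right) D K - 107 = D \left(1 + D + K\right) K - 107 = D K \left(1 + D + K\right) - 107 = -107 + D K \left(1 + D + K\right)$)
$m = - \frac{174761}{87381}$ ($m = -2 + \frac{1}{7 \left(-205 + 61^{2} + 147 \cdot 61\right)} = -2 + \frac{1}{7 \left(-205 + 3721 + 8967\right)} = -2 + \frac{1}{7 \cdot 12483} = -2 + \frac{1}{7} \cdot \frac{1}{12483} = -2 + \frac{1}{87381} = - \frac{174761}{87381} \approx -2.0$)
$m + L{\left(105,-50 \right)} = - \frac{174761}{87381} + \left(-107 + 105 \left(-50\right) + 105 \left(-50\right)^{2} - 50 \cdot 105^{2}\right) = - \frac{174761}{87381} - 294107 = - \frac{25699538528}{87381}$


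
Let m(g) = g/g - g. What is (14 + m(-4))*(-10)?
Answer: -190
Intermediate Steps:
m(g) = 1 - g
(14 + m(-4))*(-10) = (14 + (1 - 1*(-4)))*(-10) = (14 + (1 + 4))*(-10) = (14 + 5)*(-10) = 19*(-10) = -190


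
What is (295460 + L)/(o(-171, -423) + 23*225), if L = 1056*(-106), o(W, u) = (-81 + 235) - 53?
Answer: 45881/1319 ≈ 34.785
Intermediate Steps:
o(W, u) = 101 (o(W, u) = 154 - 53 = 101)
L = -111936
(295460 + L)/(o(-171, -423) + 23*225) = (295460 - 111936)/(101 + 23*225) = 183524/(101 + 5175) = 183524/5276 = 183524*(1/5276) = 45881/1319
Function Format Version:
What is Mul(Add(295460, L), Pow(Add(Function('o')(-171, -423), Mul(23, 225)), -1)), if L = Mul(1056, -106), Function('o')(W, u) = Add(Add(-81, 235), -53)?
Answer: Rational(45881, 1319) ≈ 34.785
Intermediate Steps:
Function('o')(W, u) = 101 (Function('o')(W, u) = Add(154, -53) = 101)
L = -111936
Mul(Add(295460, L), Pow(Add(Function('o')(-171, -423), Mul(23, 225)), -1)) = Mul(Add(295460, -111936), Pow(Add(101, Mul(23, 225)), -1)) = Mul(183524, Pow(Add(101, 5175), -1)) = Mul(183524, Pow(5276, -1)) = Mul(183524, Rational(1, 5276)) = Rational(45881, 1319)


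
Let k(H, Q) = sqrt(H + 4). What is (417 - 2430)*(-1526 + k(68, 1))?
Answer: 3071838 - 12078*sqrt(2) ≈ 3.0548e+6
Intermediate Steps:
k(H, Q) = sqrt(4 + H)
(417 - 2430)*(-1526 + k(68, 1)) = (417 - 2430)*(-1526 + sqrt(4 + 68)) = -2013*(-1526 + sqrt(72)) = -2013*(-1526 + 6*sqrt(2)) = 3071838 - 12078*sqrt(2)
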